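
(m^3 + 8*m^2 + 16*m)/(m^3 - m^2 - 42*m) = (m^2 + 8*m + 16)/(m^2 - m - 42)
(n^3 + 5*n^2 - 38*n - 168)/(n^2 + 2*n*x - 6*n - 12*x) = (n^2 + 11*n + 28)/(n + 2*x)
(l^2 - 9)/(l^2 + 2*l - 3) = (l - 3)/(l - 1)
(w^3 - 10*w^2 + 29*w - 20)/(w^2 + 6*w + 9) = (w^3 - 10*w^2 + 29*w - 20)/(w^2 + 6*w + 9)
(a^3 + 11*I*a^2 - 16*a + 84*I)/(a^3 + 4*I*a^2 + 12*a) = (a + 7*I)/a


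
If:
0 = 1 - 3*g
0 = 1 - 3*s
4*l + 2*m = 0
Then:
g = 1/3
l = -m/2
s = 1/3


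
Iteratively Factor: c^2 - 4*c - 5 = (c + 1)*(c - 5)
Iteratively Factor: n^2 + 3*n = (n + 3)*(n)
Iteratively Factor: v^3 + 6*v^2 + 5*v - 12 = (v + 4)*(v^2 + 2*v - 3) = (v - 1)*(v + 4)*(v + 3)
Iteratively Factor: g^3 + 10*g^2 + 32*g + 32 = (g + 4)*(g^2 + 6*g + 8) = (g + 2)*(g + 4)*(g + 4)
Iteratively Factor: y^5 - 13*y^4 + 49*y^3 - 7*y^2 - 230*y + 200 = (y - 5)*(y^4 - 8*y^3 + 9*y^2 + 38*y - 40) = (y - 5)^2*(y^3 - 3*y^2 - 6*y + 8) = (y - 5)^2*(y + 2)*(y^2 - 5*y + 4) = (y - 5)^2*(y - 1)*(y + 2)*(y - 4)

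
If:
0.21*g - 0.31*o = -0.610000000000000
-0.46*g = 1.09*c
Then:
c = 1.2258628221931 - 0.622979467016164*o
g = 1.47619047619048*o - 2.9047619047619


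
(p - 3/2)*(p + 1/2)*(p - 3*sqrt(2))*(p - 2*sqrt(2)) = p^4 - 5*sqrt(2)*p^3 - p^3 + 5*sqrt(2)*p^2 + 45*p^2/4 - 12*p + 15*sqrt(2)*p/4 - 9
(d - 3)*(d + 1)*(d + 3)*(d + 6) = d^4 + 7*d^3 - 3*d^2 - 63*d - 54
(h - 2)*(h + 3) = h^2 + h - 6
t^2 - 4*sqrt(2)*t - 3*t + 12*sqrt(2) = (t - 3)*(t - 4*sqrt(2))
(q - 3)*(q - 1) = q^2 - 4*q + 3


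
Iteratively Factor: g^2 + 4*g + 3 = (g + 3)*(g + 1)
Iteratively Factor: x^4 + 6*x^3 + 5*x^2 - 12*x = (x)*(x^3 + 6*x^2 + 5*x - 12) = x*(x - 1)*(x^2 + 7*x + 12) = x*(x - 1)*(x + 3)*(x + 4)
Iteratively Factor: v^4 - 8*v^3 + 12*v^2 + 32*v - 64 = (v - 2)*(v^3 - 6*v^2 + 32) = (v - 4)*(v - 2)*(v^2 - 2*v - 8) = (v - 4)*(v - 2)*(v + 2)*(v - 4)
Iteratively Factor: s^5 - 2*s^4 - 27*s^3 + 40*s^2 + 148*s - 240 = (s + 4)*(s^4 - 6*s^3 - 3*s^2 + 52*s - 60) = (s - 2)*(s + 4)*(s^3 - 4*s^2 - 11*s + 30) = (s - 2)^2*(s + 4)*(s^2 - 2*s - 15) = (s - 5)*(s - 2)^2*(s + 4)*(s + 3)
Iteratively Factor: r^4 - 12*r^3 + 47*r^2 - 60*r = (r - 3)*(r^3 - 9*r^2 + 20*r) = r*(r - 3)*(r^2 - 9*r + 20) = r*(r - 4)*(r - 3)*(r - 5)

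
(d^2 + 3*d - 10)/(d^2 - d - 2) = (d + 5)/(d + 1)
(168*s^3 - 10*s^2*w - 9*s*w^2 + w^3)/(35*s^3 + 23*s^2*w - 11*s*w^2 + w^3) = (24*s^2 + 2*s*w - w^2)/(5*s^2 + 4*s*w - w^2)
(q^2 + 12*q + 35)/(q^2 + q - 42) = (q + 5)/(q - 6)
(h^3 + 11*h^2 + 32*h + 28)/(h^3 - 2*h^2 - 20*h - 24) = (h + 7)/(h - 6)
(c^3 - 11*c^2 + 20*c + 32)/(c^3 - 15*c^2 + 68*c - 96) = (c + 1)/(c - 3)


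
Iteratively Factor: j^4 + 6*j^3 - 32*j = (j + 4)*(j^3 + 2*j^2 - 8*j) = (j + 4)^2*(j^2 - 2*j) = j*(j + 4)^2*(j - 2)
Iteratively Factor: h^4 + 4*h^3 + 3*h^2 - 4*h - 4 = (h + 2)*(h^3 + 2*h^2 - h - 2) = (h - 1)*(h + 2)*(h^2 + 3*h + 2) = (h - 1)*(h + 2)^2*(h + 1)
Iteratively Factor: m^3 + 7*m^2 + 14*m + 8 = (m + 1)*(m^2 + 6*m + 8) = (m + 1)*(m + 4)*(m + 2)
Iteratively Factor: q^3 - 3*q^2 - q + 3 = (q - 1)*(q^2 - 2*q - 3) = (q - 1)*(q + 1)*(q - 3)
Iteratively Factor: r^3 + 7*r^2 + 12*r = (r + 3)*(r^2 + 4*r) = (r + 3)*(r + 4)*(r)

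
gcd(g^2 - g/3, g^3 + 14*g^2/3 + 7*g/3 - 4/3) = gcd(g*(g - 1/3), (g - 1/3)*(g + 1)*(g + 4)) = g - 1/3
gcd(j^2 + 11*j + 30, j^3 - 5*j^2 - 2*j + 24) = 1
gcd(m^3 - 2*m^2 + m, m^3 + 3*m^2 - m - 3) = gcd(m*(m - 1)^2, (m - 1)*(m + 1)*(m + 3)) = m - 1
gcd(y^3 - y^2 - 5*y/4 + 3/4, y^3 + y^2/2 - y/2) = y^2 + y/2 - 1/2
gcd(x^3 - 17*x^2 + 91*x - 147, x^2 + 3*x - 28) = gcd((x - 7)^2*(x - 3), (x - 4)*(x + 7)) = 1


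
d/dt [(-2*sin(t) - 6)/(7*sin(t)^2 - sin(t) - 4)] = 2*(7*sin(t)^2 + 42*sin(t) + 1)*cos(t)/(-7*sin(t)^2 + sin(t) + 4)^2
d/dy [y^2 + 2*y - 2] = 2*y + 2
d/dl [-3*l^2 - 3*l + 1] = -6*l - 3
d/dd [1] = 0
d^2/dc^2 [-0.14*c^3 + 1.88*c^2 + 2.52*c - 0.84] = 3.76 - 0.84*c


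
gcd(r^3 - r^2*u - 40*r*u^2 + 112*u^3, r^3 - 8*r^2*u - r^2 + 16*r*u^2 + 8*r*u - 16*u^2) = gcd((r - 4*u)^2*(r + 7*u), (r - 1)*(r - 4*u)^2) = r^2 - 8*r*u + 16*u^2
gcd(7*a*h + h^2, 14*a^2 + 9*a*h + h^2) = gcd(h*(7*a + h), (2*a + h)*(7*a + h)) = 7*a + h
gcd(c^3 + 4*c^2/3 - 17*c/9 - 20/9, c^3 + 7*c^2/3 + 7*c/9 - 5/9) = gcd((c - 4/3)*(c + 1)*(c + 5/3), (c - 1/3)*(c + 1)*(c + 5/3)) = c^2 + 8*c/3 + 5/3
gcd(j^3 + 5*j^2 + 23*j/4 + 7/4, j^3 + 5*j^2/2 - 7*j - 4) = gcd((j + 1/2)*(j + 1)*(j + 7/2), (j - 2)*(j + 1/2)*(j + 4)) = j + 1/2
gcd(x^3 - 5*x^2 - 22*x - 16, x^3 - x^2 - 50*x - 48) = x^2 - 7*x - 8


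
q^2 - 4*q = q*(q - 4)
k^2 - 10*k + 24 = (k - 6)*(k - 4)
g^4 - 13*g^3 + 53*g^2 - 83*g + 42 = (g - 7)*(g - 3)*(g - 2)*(g - 1)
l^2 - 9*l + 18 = (l - 6)*(l - 3)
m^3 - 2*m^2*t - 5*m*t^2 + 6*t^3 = (m - 3*t)*(m - t)*(m + 2*t)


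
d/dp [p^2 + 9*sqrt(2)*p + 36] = 2*p + 9*sqrt(2)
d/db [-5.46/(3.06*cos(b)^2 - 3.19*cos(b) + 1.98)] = (17.4174 - 33.4152*cos(b))*sin(b)/(3.06*cos(b)^2 - 3.19*cos(b) + 1.98)^2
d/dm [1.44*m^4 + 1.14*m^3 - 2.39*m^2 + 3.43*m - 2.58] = 5.76*m^3 + 3.42*m^2 - 4.78*m + 3.43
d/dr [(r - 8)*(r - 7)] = 2*r - 15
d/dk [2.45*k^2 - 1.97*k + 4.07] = 4.9*k - 1.97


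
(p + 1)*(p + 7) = p^2 + 8*p + 7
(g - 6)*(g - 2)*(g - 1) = g^3 - 9*g^2 + 20*g - 12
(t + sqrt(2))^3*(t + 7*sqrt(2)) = t^4 + 10*sqrt(2)*t^3 + 48*t^2 + 44*sqrt(2)*t + 28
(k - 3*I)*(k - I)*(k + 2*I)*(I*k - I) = I*k^4 + 2*k^3 - I*k^3 - 2*k^2 + 5*I*k^2 + 6*k - 5*I*k - 6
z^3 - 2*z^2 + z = z*(z - 1)^2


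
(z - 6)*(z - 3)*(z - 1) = z^3 - 10*z^2 + 27*z - 18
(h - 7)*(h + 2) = h^2 - 5*h - 14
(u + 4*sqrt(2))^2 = u^2 + 8*sqrt(2)*u + 32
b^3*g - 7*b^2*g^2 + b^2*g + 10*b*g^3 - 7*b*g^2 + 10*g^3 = (b - 5*g)*(b - 2*g)*(b*g + g)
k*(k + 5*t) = k^2 + 5*k*t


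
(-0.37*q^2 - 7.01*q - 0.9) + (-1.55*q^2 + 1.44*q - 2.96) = -1.92*q^2 - 5.57*q - 3.86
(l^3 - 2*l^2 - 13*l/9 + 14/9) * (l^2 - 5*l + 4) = l^5 - 7*l^4 + 113*l^3/9 + 7*l^2/9 - 122*l/9 + 56/9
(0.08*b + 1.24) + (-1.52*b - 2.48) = -1.44*b - 1.24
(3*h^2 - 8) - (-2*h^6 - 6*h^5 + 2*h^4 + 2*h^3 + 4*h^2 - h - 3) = 2*h^6 + 6*h^5 - 2*h^4 - 2*h^3 - h^2 + h - 5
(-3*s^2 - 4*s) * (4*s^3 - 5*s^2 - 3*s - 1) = -12*s^5 - s^4 + 29*s^3 + 15*s^2 + 4*s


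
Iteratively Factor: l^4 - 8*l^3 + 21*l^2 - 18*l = (l - 3)*(l^3 - 5*l^2 + 6*l) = (l - 3)*(l - 2)*(l^2 - 3*l) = l*(l - 3)*(l - 2)*(l - 3)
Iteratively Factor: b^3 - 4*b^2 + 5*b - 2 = (b - 1)*(b^2 - 3*b + 2) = (b - 1)^2*(b - 2)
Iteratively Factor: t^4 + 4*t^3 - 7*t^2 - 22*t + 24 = (t - 2)*(t^3 + 6*t^2 + 5*t - 12) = (t - 2)*(t + 4)*(t^2 + 2*t - 3) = (t - 2)*(t - 1)*(t + 4)*(t + 3)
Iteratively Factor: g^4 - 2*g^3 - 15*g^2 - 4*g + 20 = (g - 5)*(g^3 + 3*g^2 - 4) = (g - 5)*(g + 2)*(g^2 + g - 2) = (g - 5)*(g + 2)^2*(g - 1)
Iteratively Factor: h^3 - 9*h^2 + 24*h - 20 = (h - 2)*(h^2 - 7*h + 10) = (h - 2)^2*(h - 5)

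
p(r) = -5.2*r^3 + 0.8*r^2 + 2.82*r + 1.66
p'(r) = -15.6*r^2 + 1.6*r + 2.82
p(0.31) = 2.46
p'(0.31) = 1.82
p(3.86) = -274.60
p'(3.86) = -223.44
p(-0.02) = 1.60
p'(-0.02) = 2.78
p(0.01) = 1.69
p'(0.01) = 2.83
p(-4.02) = 341.07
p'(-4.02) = -255.71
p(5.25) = -713.94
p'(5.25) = -418.76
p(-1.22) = 8.85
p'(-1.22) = -22.35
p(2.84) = -102.99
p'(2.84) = -118.46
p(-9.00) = 3831.88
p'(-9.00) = -1275.18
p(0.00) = 1.66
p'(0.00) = 2.82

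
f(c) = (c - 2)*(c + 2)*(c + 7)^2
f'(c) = (c - 2)*(c + 2)*(2*c + 14) + (c - 2)*(c + 7)^2 + (c + 2)*(c + 7)^2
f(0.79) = -204.86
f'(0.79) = 43.28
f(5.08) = 3182.13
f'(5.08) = 2009.45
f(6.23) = 6093.40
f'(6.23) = 3102.06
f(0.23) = -206.33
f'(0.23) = -33.03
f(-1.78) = -22.66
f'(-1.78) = -105.69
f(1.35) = -151.82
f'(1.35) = 151.89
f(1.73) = -76.75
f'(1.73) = 246.11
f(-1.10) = -97.12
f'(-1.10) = -109.50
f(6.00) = 5408.00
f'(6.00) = 2860.00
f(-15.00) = 14144.00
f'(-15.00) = -5456.00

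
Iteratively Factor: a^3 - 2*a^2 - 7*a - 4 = (a + 1)*(a^2 - 3*a - 4) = (a + 1)^2*(a - 4)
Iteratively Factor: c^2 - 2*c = (c - 2)*(c)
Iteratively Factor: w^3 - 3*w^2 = (w - 3)*(w^2) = w*(w - 3)*(w)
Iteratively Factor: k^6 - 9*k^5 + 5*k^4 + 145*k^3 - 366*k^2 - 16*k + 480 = (k - 5)*(k^5 - 4*k^4 - 15*k^3 + 70*k^2 - 16*k - 96) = (k - 5)*(k - 2)*(k^4 - 2*k^3 - 19*k^2 + 32*k + 48) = (k - 5)*(k - 2)*(k + 1)*(k^3 - 3*k^2 - 16*k + 48) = (k - 5)*(k - 2)*(k + 1)*(k + 4)*(k^2 - 7*k + 12) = (k - 5)*(k - 4)*(k - 2)*(k + 1)*(k + 4)*(k - 3)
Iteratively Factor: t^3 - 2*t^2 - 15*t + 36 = (t + 4)*(t^2 - 6*t + 9) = (t - 3)*(t + 4)*(t - 3)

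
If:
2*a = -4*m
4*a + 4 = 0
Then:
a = -1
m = 1/2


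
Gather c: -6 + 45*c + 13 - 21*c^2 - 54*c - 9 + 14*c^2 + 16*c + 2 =-7*c^2 + 7*c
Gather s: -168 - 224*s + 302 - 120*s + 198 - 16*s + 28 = 360 - 360*s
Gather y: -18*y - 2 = -18*y - 2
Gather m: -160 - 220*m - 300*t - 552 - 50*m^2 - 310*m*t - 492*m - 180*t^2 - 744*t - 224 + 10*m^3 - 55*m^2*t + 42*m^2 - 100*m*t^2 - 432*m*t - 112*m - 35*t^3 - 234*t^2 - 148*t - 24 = 10*m^3 + m^2*(-55*t - 8) + m*(-100*t^2 - 742*t - 824) - 35*t^3 - 414*t^2 - 1192*t - 960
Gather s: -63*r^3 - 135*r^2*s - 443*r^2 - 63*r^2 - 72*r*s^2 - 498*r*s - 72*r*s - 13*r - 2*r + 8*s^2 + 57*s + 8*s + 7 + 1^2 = -63*r^3 - 506*r^2 - 15*r + s^2*(8 - 72*r) + s*(-135*r^2 - 570*r + 65) + 8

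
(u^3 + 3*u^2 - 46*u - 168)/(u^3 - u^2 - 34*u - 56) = (u + 6)/(u + 2)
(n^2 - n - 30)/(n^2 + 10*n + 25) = (n - 6)/(n + 5)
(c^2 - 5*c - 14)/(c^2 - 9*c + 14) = (c + 2)/(c - 2)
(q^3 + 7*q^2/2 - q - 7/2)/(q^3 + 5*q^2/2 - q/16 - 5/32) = 16*(2*q^3 + 7*q^2 - 2*q - 7)/(32*q^3 + 80*q^2 - 2*q - 5)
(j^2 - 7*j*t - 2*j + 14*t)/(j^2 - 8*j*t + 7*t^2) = (2 - j)/(-j + t)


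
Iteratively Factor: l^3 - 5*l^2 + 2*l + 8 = (l + 1)*(l^2 - 6*l + 8) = (l - 2)*(l + 1)*(l - 4)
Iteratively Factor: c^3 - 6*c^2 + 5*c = (c - 5)*(c^2 - c) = (c - 5)*(c - 1)*(c)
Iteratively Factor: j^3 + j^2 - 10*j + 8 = (j + 4)*(j^2 - 3*j + 2) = (j - 2)*(j + 4)*(j - 1)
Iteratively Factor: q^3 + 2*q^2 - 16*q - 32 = (q - 4)*(q^2 + 6*q + 8) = (q - 4)*(q + 2)*(q + 4)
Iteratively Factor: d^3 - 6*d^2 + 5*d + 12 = (d + 1)*(d^2 - 7*d + 12) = (d - 3)*(d + 1)*(d - 4)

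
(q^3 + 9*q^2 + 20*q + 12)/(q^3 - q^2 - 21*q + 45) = (q^3 + 9*q^2 + 20*q + 12)/(q^3 - q^2 - 21*q + 45)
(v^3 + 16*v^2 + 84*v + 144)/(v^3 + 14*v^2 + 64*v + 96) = (v + 6)/(v + 4)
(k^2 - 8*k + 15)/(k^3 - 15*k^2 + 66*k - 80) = (k - 3)/(k^2 - 10*k + 16)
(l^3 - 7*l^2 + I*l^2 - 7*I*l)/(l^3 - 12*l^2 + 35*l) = (l + I)/(l - 5)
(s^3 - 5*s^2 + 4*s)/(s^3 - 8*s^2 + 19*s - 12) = s/(s - 3)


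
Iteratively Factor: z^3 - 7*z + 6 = (z - 1)*(z^2 + z - 6) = (z - 2)*(z - 1)*(z + 3)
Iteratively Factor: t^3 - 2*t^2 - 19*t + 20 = (t + 4)*(t^2 - 6*t + 5) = (t - 5)*(t + 4)*(t - 1)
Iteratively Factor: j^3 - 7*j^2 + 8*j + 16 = (j - 4)*(j^2 - 3*j - 4) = (j - 4)^2*(j + 1)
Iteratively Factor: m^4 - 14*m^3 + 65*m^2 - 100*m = (m - 5)*(m^3 - 9*m^2 + 20*m) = m*(m - 5)*(m^2 - 9*m + 20) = m*(m - 5)*(m - 4)*(m - 5)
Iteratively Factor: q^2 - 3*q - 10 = (q + 2)*(q - 5)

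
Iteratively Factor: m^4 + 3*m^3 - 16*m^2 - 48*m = (m - 4)*(m^3 + 7*m^2 + 12*m) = (m - 4)*(m + 3)*(m^2 + 4*m) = (m - 4)*(m + 3)*(m + 4)*(m)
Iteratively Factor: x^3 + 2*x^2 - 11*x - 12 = (x + 1)*(x^2 + x - 12) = (x + 1)*(x + 4)*(x - 3)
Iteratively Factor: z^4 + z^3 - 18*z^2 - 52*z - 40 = (z + 2)*(z^3 - z^2 - 16*z - 20) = (z + 2)^2*(z^2 - 3*z - 10) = (z + 2)^3*(z - 5)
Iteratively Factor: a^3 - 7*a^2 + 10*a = (a - 2)*(a^2 - 5*a) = (a - 5)*(a - 2)*(a)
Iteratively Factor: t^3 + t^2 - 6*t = (t)*(t^2 + t - 6) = t*(t - 2)*(t + 3)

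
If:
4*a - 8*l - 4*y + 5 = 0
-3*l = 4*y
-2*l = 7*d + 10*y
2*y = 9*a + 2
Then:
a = -35/102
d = 407/714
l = 37/51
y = -37/68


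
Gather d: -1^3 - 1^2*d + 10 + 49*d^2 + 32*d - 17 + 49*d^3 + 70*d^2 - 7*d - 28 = 49*d^3 + 119*d^2 + 24*d - 36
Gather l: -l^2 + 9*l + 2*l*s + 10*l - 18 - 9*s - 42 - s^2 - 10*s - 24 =-l^2 + l*(2*s + 19) - s^2 - 19*s - 84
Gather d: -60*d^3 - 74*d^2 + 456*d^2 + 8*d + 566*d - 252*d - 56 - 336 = -60*d^3 + 382*d^2 + 322*d - 392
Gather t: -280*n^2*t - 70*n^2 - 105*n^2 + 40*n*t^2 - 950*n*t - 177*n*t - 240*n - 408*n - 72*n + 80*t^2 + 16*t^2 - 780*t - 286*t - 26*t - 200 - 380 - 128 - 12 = -175*n^2 - 720*n + t^2*(40*n + 96) + t*(-280*n^2 - 1127*n - 1092) - 720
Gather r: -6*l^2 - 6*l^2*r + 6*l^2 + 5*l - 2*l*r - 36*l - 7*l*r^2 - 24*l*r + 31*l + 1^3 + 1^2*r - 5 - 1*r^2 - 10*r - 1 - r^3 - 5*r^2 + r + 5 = -r^3 + r^2*(-7*l - 6) + r*(-6*l^2 - 26*l - 8)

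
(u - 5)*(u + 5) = u^2 - 25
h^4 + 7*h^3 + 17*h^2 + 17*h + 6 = (h + 1)^2*(h + 2)*(h + 3)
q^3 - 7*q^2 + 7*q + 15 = (q - 5)*(q - 3)*(q + 1)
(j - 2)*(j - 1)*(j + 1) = j^3 - 2*j^2 - j + 2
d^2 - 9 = (d - 3)*(d + 3)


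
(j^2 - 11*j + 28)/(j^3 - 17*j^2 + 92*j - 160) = (j - 7)/(j^2 - 13*j + 40)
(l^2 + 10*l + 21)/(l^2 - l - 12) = (l + 7)/(l - 4)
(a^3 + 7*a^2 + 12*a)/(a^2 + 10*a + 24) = a*(a + 3)/(a + 6)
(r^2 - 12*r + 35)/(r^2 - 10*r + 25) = (r - 7)/(r - 5)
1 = 1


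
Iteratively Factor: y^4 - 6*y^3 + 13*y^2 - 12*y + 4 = (y - 2)*(y^3 - 4*y^2 + 5*y - 2) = (y - 2)*(y - 1)*(y^2 - 3*y + 2) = (y - 2)^2*(y - 1)*(y - 1)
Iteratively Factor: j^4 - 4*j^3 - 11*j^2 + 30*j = (j)*(j^3 - 4*j^2 - 11*j + 30) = j*(j - 2)*(j^2 - 2*j - 15) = j*(j - 2)*(j + 3)*(j - 5)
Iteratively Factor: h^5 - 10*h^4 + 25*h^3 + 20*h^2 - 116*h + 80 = (h - 1)*(h^4 - 9*h^3 + 16*h^2 + 36*h - 80) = (h - 4)*(h - 1)*(h^3 - 5*h^2 - 4*h + 20) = (h - 5)*(h - 4)*(h - 1)*(h^2 - 4) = (h - 5)*(h - 4)*(h - 2)*(h - 1)*(h + 2)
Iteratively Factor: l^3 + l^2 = (l)*(l^2 + l) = l^2*(l + 1)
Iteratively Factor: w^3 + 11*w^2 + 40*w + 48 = (w + 4)*(w^2 + 7*w + 12) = (w + 3)*(w + 4)*(w + 4)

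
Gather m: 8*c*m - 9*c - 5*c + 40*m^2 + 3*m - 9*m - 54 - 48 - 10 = -14*c + 40*m^2 + m*(8*c - 6) - 112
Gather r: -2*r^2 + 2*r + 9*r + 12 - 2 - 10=-2*r^2 + 11*r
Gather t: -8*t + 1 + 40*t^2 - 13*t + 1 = 40*t^2 - 21*t + 2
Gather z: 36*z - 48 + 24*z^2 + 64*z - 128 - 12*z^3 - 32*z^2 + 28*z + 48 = -12*z^3 - 8*z^2 + 128*z - 128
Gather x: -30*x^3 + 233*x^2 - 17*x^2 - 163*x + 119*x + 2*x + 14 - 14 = -30*x^3 + 216*x^2 - 42*x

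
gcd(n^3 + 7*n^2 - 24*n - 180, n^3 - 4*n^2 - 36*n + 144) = n + 6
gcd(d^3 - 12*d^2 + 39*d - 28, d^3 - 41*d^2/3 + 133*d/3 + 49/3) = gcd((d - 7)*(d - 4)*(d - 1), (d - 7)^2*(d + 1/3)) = d - 7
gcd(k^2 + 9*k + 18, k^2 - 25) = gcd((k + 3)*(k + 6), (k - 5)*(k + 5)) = 1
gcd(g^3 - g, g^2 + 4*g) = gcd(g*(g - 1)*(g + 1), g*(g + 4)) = g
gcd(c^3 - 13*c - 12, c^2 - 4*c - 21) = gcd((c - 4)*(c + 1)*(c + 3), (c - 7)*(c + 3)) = c + 3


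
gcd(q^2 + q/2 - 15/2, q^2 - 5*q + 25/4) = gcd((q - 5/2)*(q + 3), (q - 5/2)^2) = q - 5/2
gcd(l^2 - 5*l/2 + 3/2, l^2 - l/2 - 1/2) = l - 1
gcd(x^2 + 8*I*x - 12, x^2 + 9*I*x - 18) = x + 6*I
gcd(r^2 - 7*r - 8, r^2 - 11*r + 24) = r - 8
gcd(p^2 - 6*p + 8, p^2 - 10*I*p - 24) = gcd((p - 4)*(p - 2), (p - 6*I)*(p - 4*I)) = 1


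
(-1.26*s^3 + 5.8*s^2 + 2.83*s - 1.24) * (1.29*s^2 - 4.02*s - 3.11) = -1.6254*s^5 + 12.5472*s^4 - 15.7467*s^3 - 31.0142*s^2 - 3.8165*s + 3.8564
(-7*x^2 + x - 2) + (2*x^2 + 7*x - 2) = -5*x^2 + 8*x - 4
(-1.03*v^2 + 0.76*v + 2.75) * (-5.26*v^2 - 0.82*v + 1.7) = 5.4178*v^4 - 3.153*v^3 - 16.8392*v^2 - 0.963*v + 4.675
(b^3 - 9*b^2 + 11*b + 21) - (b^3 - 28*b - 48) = -9*b^2 + 39*b + 69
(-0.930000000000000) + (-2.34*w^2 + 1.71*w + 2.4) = -2.34*w^2 + 1.71*w + 1.47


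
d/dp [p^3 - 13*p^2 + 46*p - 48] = 3*p^2 - 26*p + 46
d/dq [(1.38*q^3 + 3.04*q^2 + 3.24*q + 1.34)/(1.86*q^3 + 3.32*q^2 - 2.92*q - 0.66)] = (8.88178419700125e-16*q^5 - 1.0728*q^4 - 20.112*q^3 - 29.8432*q^2 - 12.9104*q + 1.7744)/(3.4596*q^6 + 12.3504*q^5 + 0.159999999999998*q^4 - 21.844*q^3 + 4.144*q^2 + 3.8544*q + 0.4356)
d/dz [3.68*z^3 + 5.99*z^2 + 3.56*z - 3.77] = 11.04*z^2 + 11.98*z + 3.56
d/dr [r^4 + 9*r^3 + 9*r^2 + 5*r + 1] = 4*r^3 + 27*r^2 + 18*r + 5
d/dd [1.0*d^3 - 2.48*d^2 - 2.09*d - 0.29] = 3.0*d^2 - 4.96*d - 2.09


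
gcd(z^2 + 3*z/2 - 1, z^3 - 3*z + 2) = z + 2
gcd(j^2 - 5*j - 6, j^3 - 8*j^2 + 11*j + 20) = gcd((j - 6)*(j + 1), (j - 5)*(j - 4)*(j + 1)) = j + 1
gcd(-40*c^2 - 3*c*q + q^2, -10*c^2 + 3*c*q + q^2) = 5*c + q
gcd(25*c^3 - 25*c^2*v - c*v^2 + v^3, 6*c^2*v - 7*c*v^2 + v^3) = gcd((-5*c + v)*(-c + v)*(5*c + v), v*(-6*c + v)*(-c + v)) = -c + v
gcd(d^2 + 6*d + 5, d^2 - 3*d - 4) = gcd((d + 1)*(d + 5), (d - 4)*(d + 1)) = d + 1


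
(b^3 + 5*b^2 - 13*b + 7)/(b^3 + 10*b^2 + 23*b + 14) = (b^2 - 2*b + 1)/(b^2 + 3*b + 2)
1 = 1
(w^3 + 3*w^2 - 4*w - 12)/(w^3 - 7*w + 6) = (w + 2)/(w - 1)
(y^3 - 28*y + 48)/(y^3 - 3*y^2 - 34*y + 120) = (y - 2)/(y - 5)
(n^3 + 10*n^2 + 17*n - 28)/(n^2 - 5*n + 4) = (n^2 + 11*n + 28)/(n - 4)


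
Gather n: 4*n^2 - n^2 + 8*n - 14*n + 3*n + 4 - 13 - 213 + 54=3*n^2 - 3*n - 168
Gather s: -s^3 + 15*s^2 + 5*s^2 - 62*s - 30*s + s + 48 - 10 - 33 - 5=-s^3 + 20*s^2 - 91*s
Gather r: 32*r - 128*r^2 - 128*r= -128*r^2 - 96*r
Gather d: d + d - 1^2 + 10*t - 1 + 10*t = 2*d + 20*t - 2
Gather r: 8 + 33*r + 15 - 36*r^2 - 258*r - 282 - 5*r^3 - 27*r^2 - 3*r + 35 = -5*r^3 - 63*r^2 - 228*r - 224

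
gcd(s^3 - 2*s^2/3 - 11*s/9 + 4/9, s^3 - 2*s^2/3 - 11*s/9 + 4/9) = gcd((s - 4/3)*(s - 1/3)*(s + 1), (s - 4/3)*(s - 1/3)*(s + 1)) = s^3 - 2*s^2/3 - 11*s/9 + 4/9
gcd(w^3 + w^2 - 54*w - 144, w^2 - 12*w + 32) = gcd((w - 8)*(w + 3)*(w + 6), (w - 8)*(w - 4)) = w - 8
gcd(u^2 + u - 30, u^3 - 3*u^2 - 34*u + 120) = u^2 + u - 30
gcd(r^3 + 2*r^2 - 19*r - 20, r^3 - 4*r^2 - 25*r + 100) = r^2 + r - 20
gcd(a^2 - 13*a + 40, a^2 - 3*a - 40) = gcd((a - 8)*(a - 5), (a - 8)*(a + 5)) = a - 8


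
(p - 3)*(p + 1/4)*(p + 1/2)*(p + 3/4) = p^4 - 3*p^3/2 - 61*p^2/16 - 63*p/32 - 9/32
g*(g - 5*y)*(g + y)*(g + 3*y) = g^4 - g^3*y - 17*g^2*y^2 - 15*g*y^3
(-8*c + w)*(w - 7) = -8*c*w + 56*c + w^2 - 7*w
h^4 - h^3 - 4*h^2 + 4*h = h*(h - 2)*(h - 1)*(h + 2)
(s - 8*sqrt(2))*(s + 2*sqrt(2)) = s^2 - 6*sqrt(2)*s - 32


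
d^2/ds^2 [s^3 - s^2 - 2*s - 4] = 6*s - 2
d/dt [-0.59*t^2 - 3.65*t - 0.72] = -1.18*t - 3.65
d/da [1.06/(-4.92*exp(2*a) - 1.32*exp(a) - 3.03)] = (10.4304*exp(a) + 1.3992)*exp(a)/(4.92*exp(2*a) + 1.32*exp(a) + 3.03)^2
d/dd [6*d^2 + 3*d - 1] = 12*d + 3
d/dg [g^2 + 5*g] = 2*g + 5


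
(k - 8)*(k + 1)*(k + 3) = k^3 - 4*k^2 - 29*k - 24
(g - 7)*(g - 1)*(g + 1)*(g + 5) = g^4 - 2*g^3 - 36*g^2 + 2*g + 35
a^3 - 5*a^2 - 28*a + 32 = (a - 8)*(a - 1)*(a + 4)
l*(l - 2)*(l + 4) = l^3 + 2*l^2 - 8*l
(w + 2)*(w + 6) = w^2 + 8*w + 12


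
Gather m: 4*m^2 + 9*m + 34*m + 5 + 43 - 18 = 4*m^2 + 43*m + 30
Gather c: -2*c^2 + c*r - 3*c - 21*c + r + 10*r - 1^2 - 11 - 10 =-2*c^2 + c*(r - 24) + 11*r - 22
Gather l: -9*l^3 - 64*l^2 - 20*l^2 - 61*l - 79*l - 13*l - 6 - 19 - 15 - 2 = -9*l^3 - 84*l^2 - 153*l - 42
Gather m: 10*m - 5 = 10*m - 5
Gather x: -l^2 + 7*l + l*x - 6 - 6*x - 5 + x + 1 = -l^2 + 7*l + x*(l - 5) - 10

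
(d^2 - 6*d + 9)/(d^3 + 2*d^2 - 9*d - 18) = (d - 3)/(d^2 + 5*d + 6)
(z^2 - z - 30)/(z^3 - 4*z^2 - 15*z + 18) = (z + 5)/(z^2 + 2*z - 3)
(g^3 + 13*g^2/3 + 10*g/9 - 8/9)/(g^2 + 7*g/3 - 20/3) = (9*g^2 + 3*g - 2)/(3*(3*g - 5))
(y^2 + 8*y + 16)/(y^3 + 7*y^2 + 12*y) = (y + 4)/(y*(y + 3))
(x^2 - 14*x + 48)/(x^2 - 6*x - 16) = (x - 6)/(x + 2)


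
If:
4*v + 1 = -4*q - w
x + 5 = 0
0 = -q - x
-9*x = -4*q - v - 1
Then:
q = 5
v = -66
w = 243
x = -5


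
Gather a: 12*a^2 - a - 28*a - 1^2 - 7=12*a^2 - 29*a - 8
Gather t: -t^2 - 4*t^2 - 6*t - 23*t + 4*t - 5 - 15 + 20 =-5*t^2 - 25*t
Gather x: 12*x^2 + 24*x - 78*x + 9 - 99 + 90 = 12*x^2 - 54*x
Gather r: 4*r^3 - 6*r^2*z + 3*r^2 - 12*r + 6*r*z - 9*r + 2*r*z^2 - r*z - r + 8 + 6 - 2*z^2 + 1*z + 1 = 4*r^3 + r^2*(3 - 6*z) + r*(2*z^2 + 5*z - 22) - 2*z^2 + z + 15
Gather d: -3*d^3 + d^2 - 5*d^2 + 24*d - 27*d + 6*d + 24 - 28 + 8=-3*d^3 - 4*d^2 + 3*d + 4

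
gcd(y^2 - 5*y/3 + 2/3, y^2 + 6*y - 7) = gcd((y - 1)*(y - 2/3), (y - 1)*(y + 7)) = y - 1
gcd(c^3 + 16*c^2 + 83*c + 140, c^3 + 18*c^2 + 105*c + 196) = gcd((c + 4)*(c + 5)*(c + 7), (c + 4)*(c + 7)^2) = c^2 + 11*c + 28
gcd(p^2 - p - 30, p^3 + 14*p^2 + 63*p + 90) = p + 5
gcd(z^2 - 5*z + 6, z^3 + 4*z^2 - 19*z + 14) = z - 2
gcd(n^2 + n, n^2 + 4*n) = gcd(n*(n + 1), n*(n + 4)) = n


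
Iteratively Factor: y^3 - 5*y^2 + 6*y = (y - 2)*(y^2 - 3*y) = y*(y - 2)*(y - 3)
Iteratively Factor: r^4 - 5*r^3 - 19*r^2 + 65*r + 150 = (r - 5)*(r^3 - 19*r - 30) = (r - 5)*(r + 3)*(r^2 - 3*r - 10) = (r - 5)*(r + 2)*(r + 3)*(r - 5)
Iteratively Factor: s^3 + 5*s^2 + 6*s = (s)*(s^2 + 5*s + 6) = s*(s + 3)*(s + 2)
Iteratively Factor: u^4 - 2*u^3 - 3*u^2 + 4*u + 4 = (u + 1)*(u^3 - 3*u^2 + 4) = (u - 2)*(u + 1)*(u^2 - u - 2) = (u - 2)*(u + 1)^2*(u - 2)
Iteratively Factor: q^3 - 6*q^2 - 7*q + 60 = (q + 3)*(q^2 - 9*q + 20) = (q - 4)*(q + 3)*(q - 5)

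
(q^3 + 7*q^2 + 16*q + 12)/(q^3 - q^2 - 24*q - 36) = (q + 2)/(q - 6)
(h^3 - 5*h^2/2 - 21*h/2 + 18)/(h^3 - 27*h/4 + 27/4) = 2*(h - 4)/(2*h - 3)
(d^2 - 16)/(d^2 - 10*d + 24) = (d + 4)/(d - 6)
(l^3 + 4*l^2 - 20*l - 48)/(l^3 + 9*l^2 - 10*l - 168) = (l + 2)/(l + 7)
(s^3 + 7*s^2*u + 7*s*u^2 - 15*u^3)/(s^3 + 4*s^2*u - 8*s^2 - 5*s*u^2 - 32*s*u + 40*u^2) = (s + 3*u)/(s - 8)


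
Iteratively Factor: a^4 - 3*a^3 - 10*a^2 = (a - 5)*(a^3 + 2*a^2) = a*(a - 5)*(a^2 + 2*a) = a^2*(a - 5)*(a + 2)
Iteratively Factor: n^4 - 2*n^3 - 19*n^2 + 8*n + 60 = (n - 5)*(n^3 + 3*n^2 - 4*n - 12) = (n - 5)*(n - 2)*(n^2 + 5*n + 6) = (n - 5)*(n - 2)*(n + 2)*(n + 3)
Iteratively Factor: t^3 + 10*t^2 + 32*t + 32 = (t + 4)*(t^2 + 6*t + 8) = (t + 4)^2*(t + 2)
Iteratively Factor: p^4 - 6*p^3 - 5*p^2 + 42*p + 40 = (p - 4)*(p^3 - 2*p^2 - 13*p - 10) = (p - 4)*(p + 2)*(p^2 - 4*p - 5) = (p - 4)*(p + 1)*(p + 2)*(p - 5)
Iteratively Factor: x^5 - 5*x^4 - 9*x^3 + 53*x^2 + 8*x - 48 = (x - 4)*(x^4 - x^3 - 13*x^2 + x + 12) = (x - 4)^2*(x^3 + 3*x^2 - x - 3) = (x - 4)^2*(x - 1)*(x^2 + 4*x + 3) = (x - 4)^2*(x - 1)*(x + 3)*(x + 1)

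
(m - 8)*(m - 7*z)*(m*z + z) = m^3*z - 7*m^2*z^2 - 7*m^2*z + 49*m*z^2 - 8*m*z + 56*z^2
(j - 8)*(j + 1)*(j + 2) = j^3 - 5*j^2 - 22*j - 16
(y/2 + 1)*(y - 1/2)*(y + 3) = y^3/2 + 9*y^2/4 + 7*y/4 - 3/2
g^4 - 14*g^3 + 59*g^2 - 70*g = g*(g - 7)*(g - 5)*(g - 2)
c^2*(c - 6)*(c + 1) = c^4 - 5*c^3 - 6*c^2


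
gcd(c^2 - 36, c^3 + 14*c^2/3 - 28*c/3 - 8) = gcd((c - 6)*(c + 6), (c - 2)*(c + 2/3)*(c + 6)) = c + 6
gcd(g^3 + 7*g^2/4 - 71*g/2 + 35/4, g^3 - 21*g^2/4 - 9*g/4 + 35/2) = g - 5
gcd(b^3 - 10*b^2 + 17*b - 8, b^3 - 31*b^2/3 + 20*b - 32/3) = b^2 - 9*b + 8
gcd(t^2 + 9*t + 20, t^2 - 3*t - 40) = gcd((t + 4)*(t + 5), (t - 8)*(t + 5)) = t + 5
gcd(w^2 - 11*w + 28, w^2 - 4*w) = w - 4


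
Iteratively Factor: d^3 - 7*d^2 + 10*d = (d)*(d^2 - 7*d + 10) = d*(d - 5)*(d - 2)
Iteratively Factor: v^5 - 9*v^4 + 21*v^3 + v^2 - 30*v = (v - 5)*(v^4 - 4*v^3 + v^2 + 6*v) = (v - 5)*(v + 1)*(v^3 - 5*v^2 + 6*v) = (v - 5)*(v - 3)*(v + 1)*(v^2 - 2*v) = v*(v - 5)*(v - 3)*(v + 1)*(v - 2)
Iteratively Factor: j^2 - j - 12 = (j + 3)*(j - 4)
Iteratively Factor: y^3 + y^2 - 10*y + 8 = (y + 4)*(y^2 - 3*y + 2) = (y - 1)*(y + 4)*(y - 2)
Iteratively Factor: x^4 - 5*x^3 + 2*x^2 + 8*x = (x - 2)*(x^3 - 3*x^2 - 4*x) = (x - 2)*(x + 1)*(x^2 - 4*x) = x*(x - 2)*(x + 1)*(x - 4)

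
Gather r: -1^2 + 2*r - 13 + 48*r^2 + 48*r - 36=48*r^2 + 50*r - 50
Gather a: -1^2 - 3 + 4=0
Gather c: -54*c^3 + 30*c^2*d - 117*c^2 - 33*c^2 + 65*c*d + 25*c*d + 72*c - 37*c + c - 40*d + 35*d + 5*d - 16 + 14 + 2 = -54*c^3 + c^2*(30*d - 150) + c*(90*d + 36)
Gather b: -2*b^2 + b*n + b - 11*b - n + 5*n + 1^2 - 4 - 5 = -2*b^2 + b*(n - 10) + 4*n - 8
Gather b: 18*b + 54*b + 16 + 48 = 72*b + 64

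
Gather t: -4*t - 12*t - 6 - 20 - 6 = -16*t - 32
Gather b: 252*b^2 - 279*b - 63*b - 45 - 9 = 252*b^2 - 342*b - 54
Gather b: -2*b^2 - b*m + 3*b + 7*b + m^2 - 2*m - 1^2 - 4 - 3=-2*b^2 + b*(10 - m) + m^2 - 2*m - 8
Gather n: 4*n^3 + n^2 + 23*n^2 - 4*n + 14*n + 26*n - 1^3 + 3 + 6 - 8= 4*n^3 + 24*n^2 + 36*n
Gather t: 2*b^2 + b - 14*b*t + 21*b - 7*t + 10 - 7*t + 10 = 2*b^2 + 22*b + t*(-14*b - 14) + 20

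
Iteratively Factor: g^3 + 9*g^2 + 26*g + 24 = (g + 2)*(g^2 + 7*g + 12) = (g + 2)*(g + 4)*(g + 3)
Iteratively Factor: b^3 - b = (b)*(b^2 - 1) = b*(b - 1)*(b + 1)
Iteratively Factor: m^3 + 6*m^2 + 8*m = (m + 4)*(m^2 + 2*m) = m*(m + 4)*(m + 2)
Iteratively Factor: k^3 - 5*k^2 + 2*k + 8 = (k - 2)*(k^2 - 3*k - 4) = (k - 2)*(k + 1)*(k - 4)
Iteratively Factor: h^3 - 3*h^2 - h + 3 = (h - 3)*(h^2 - 1) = (h - 3)*(h - 1)*(h + 1)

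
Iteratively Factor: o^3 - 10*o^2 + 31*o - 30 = (o - 5)*(o^2 - 5*o + 6) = (o - 5)*(o - 2)*(o - 3)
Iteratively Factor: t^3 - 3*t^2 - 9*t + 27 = (t - 3)*(t^2 - 9) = (t - 3)*(t + 3)*(t - 3)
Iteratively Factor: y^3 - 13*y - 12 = (y + 3)*(y^2 - 3*y - 4) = (y - 4)*(y + 3)*(y + 1)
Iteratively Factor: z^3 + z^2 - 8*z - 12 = (z + 2)*(z^2 - z - 6) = (z - 3)*(z + 2)*(z + 2)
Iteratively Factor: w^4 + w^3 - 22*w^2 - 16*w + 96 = (w + 3)*(w^3 - 2*w^2 - 16*w + 32) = (w + 3)*(w + 4)*(w^2 - 6*w + 8) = (w - 4)*(w + 3)*(w + 4)*(w - 2)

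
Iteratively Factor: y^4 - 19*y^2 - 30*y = (y + 3)*(y^3 - 3*y^2 - 10*y) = (y - 5)*(y + 3)*(y^2 + 2*y) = (y - 5)*(y + 2)*(y + 3)*(y)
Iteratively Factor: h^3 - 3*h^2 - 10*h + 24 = (h - 2)*(h^2 - h - 12) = (h - 2)*(h + 3)*(h - 4)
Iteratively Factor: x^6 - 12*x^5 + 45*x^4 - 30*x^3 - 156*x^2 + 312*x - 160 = (x - 5)*(x^5 - 7*x^4 + 10*x^3 + 20*x^2 - 56*x + 32) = (x - 5)*(x + 2)*(x^4 - 9*x^3 + 28*x^2 - 36*x + 16) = (x - 5)*(x - 2)*(x + 2)*(x^3 - 7*x^2 + 14*x - 8) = (x - 5)*(x - 2)^2*(x + 2)*(x^2 - 5*x + 4) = (x - 5)*(x - 4)*(x - 2)^2*(x + 2)*(x - 1)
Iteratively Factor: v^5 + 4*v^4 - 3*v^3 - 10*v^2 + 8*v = (v + 2)*(v^4 + 2*v^3 - 7*v^2 + 4*v) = (v - 1)*(v + 2)*(v^3 + 3*v^2 - 4*v) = v*(v - 1)*(v + 2)*(v^2 + 3*v - 4) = v*(v - 1)^2*(v + 2)*(v + 4)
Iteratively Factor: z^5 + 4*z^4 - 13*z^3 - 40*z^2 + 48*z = (z + 4)*(z^4 - 13*z^2 + 12*z) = (z - 3)*(z + 4)*(z^3 + 3*z^2 - 4*z) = (z - 3)*(z + 4)^2*(z^2 - z) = z*(z - 3)*(z + 4)^2*(z - 1)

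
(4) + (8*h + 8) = 8*h + 12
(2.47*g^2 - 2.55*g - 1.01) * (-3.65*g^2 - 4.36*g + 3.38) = -9.0155*g^4 - 1.4617*g^3 + 23.1531*g^2 - 4.2154*g - 3.4138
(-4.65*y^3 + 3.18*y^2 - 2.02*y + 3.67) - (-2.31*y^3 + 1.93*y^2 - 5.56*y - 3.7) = -2.34*y^3 + 1.25*y^2 + 3.54*y + 7.37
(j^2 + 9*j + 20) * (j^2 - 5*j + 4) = j^4 + 4*j^3 - 21*j^2 - 64*j + 80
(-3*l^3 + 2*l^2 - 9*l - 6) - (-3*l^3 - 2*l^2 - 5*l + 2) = 4*l^2 - 4*l - 8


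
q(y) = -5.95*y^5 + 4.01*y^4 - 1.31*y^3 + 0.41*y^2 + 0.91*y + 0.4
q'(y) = -29.75*y^4 + 16.04*y^3 - 3.93*y^2 + 0.82*y + 0.91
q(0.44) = 0.82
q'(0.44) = 0.76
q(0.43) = 0.81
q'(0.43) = 0.79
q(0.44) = 0.82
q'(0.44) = 0.76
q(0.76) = 0.58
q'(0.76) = -3.62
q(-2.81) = 1322.60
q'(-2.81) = -2243.19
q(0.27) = 0.66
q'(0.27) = 1.00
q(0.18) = 0.57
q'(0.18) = 0.99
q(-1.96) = 241.34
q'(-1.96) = -575.62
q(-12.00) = 1566013.96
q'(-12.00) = -645187.97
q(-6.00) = 51756.82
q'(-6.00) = -42166.13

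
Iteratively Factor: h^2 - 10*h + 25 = (h - 5)*(h - 5)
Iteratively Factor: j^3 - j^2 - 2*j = (j - 2)*(j^2 + j) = (j - 2)*(j + 1)*(j)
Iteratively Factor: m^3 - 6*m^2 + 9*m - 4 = (m - 4)*(m^2 - 2*m + 1) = (m - 4)*(m - 1)*(m - 1)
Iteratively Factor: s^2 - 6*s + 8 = (s - 4)*(s - 2)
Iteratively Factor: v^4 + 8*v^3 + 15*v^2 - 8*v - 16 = (v - 1)*(v^3 + 9*v^2 + 24*v + 16) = (v - 1)*(v + 4)*(v^2 + 5*v + 4) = (v - 1)*(v + 1)*(v + 4)*(v + 4)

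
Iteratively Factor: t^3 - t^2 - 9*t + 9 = (t - 3)*(t^2 + 2*t - 3) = (t - 3)*(t + 3)*(t - 1)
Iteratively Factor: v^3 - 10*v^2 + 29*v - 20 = (v - 4)*(v^2 - 6*v + 5) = (v - 5)*(v - 4)*(v - 1)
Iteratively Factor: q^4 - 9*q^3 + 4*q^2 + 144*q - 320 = (q + 4)*(q^3 - 13*q^2 + 56*q - 80) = (q - 4)*(q + 4)*(q^2 - 9*q + 20) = (q - 5)*(q - 4)*(q + 4)*(q - 4)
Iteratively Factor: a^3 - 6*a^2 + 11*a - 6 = (a - 2)*(a^2 - 4*a + 3) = (a - 2)*(a - 1)*(a - 3)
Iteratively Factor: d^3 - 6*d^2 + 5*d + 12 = (d - 4)*(d^2 - 2*d - 3) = (d - 4)*(d - 3)*(d + 1)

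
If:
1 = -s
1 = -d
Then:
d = -1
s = -1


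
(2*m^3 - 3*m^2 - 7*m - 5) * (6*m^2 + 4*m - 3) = 12*m^5 - 10*m^4 - 60*m^3 - 49*m^2 + m + 15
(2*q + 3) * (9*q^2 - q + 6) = 18*q^3 + 25*q^2 + 9*q + 18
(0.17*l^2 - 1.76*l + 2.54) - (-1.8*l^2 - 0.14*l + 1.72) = 1.97*l^2 - 1.62*l + 0.82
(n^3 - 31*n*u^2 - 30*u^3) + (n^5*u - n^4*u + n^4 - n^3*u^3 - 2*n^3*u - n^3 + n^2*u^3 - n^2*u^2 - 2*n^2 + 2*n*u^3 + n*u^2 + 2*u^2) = n^5*u - n^4*u + n^4 - n^3*u^3 - 2*n^3*u + n^2*u^3 - n^2*u^2 - 2*n^2 + 2*n*u^3 - 30*n*u^2 - 30*u^3 + 2*u^2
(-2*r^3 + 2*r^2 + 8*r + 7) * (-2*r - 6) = 4*r^4 + 8*r^3 - 28*r^2 - 62*r - 42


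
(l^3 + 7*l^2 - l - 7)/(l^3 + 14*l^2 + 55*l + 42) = (l - 1)/(l + 6)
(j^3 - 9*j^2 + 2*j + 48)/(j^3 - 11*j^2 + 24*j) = (j + 2)/j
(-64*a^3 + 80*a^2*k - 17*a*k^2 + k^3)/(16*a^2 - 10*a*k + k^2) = (-8*a^2 + 9*a*k - k^2)/(2*a - k)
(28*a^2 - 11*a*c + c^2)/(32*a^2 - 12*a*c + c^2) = (7*a - c)/(8*a - c)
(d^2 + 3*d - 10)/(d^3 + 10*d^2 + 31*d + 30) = (d - 2)/(d^2 + 5*d + 6)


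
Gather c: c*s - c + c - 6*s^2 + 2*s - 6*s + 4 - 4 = c*s - 6*s^2 - 4*s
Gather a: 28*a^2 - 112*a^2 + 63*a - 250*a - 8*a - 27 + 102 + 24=-84*a^2 - 195*a + 99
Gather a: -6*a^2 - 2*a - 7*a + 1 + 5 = -6*a^2 - 9*a + 6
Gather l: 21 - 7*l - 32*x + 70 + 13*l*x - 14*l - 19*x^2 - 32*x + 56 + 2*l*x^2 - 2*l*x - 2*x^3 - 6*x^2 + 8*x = l*(2*x^2 + 11*x - 21) - 2*x^3 - 25*x^2 - 56*x + 147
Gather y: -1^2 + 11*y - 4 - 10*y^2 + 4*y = -10*y^2 + 15*y - 5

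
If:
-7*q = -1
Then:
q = 1/7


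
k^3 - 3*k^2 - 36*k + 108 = (k - 6)*(k - 3)*(k + 6)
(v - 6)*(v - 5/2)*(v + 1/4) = v^3 - 33*v^2/4 + 103*v/8 + 15/4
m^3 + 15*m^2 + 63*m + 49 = (m + 1)*(m + 7)^2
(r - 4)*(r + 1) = r^2 - 3*r - 4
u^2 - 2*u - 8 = (u - 4)*(u + 2)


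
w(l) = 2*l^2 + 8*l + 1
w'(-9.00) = -28.00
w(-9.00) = 91.00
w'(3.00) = 20.00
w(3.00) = 43.00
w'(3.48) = 21.92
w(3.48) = 53.06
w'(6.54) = 34.16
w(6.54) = 138.86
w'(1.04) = 12.16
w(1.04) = 11.48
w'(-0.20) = 7.20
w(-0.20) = -0.52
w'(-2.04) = -0.16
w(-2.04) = -7.00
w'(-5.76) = -15.04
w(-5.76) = 21.28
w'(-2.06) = -0.24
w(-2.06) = -6.99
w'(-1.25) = 3.00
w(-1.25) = -5.88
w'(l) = 4*l + 8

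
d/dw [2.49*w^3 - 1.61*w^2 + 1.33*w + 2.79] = 7.47*w^2 - 3.22*w + 1.33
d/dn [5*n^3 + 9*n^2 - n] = 15*n^2 + 18*n - 1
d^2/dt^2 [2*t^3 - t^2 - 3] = 12*t - 2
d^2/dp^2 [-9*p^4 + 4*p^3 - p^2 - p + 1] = -108*p^2 + 24*p - 2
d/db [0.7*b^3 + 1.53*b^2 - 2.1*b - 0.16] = 2.1*b^2 + 3.06*b - 2.1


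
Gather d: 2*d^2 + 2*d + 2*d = 2*d^2 + 4*d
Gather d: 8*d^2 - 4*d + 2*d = 8*d^2 - 2*d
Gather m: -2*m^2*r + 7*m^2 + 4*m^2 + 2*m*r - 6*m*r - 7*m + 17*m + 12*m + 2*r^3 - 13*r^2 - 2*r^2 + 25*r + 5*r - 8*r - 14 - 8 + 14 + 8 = m^2*(11 - 2*r) + m*(22 - 4*r) + 2*r^3 - 15*r^2 + 22*r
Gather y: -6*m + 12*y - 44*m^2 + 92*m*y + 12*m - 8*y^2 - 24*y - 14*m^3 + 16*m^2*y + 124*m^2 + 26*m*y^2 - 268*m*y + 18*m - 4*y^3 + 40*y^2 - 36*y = -14*m^3 + 80*m^2 + 24*m - 4*y^3 + y^2*(26*m + 32) + y*(16*m^2 - 176*m - 48)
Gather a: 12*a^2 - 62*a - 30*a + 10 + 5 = 12*a^2 - 92*a + 15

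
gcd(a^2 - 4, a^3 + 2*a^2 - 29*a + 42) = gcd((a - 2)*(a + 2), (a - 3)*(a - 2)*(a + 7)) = a - 2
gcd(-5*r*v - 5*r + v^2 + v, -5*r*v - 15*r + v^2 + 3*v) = 5*r - v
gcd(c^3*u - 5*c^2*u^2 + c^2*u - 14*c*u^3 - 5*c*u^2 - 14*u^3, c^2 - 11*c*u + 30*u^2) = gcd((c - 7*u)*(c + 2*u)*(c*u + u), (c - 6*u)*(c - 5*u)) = 1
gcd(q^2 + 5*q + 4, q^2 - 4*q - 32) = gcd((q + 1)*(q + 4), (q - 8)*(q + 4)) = q + 4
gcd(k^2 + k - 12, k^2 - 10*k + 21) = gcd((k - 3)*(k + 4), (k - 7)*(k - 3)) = k - 3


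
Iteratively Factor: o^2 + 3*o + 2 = (o + 1)*(o + 2)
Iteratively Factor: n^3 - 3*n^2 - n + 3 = (n + 1)*(n^2 - 4*n + 3) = (n - 1)*(n + 1)*(n - 3)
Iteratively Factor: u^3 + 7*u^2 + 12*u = (u + 3)*(u^2 + 4*u) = u*(u + 3)*(u + 4)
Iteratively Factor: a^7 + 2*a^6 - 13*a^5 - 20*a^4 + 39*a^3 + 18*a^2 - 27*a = (a + 3)*(a^6 - a^5 - 10*a^4 + 10*a^3 + 9*a^2 - 9*a) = a*(a + 3)*(a^5 - a^4 - 10*a^3 + 10*a^2 + 9*a - 9) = a*(a + 3)^2*(a^4 - 4*a^3 + 2*a^2 + 4*a - 3) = a*(a - 3)*(a + 3)^2*(a^3 - a^2 - a + 1) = a*(a - 3)*(a + 1)*(a + 3)^2*(a^2 - 2*a + 1) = a*(a - 3)*(a - 1)*(a + 1)*(a + 3)^2*(a - 1)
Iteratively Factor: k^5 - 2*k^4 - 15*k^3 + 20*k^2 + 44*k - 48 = (k - 2)*(k^4 - 15*k^2 - 10*k + 24) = (k - 4)*(k - 2)*(k^3 + 4*k^2 + k - 6) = (k - 4)*(k - 2)*(k + 2)*(k^2 + 2*k - 3) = (k - 4)*(k - 2)*(k + 2)*(k + 3)*(k - 1)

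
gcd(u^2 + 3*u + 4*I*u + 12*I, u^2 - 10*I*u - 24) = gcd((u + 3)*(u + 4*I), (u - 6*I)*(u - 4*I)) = 1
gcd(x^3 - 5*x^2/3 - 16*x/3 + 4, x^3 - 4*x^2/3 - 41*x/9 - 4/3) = x - 3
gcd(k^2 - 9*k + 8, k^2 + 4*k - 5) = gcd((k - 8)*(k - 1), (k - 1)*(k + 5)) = k - 1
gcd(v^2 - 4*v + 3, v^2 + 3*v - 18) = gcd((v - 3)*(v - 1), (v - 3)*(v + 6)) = v - 3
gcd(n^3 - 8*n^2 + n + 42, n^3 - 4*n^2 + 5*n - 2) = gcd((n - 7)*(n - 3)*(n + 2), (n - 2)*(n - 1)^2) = 1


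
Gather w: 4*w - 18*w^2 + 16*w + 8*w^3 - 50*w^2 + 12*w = 8*w^3 - 68*w^2 + 32*w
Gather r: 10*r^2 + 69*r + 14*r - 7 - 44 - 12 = 10*r^2 + 83*r - 63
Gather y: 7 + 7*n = 7*n + 7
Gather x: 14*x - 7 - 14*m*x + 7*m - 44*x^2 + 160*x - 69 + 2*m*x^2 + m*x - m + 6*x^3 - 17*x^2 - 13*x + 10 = 6*m + 6*x^3 + x^2*(2*m - 61) + x*(161 - 13*m) - 66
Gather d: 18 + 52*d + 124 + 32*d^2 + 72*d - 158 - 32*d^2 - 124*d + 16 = 0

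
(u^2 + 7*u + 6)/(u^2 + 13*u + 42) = (u + 1)/(u + 7)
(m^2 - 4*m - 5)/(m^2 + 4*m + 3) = (m - 5)/(m + 3)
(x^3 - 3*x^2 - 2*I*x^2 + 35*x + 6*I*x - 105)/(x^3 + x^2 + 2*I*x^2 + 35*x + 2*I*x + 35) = (x^3 - x^2*(3 + 2*I) + x*(35 + 6*I) - 105)/(x^3 + x^2*(1 + 2*I) + x*(35 + 2*I) + 35)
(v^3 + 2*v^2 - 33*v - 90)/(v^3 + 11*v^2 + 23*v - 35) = (v^2 - 3*v - 18)/(v^2 + 6*v - 7)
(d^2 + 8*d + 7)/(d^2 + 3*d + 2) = (d + 7)/(d + 2)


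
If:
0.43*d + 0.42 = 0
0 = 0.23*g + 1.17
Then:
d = -0.98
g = -5.09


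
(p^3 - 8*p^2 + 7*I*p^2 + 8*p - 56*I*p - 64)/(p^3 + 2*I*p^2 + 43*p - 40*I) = (p - 8)/(p - 5*I)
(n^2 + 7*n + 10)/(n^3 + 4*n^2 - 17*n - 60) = (n + 2)/(n^2 - n - 12)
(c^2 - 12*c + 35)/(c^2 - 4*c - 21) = (c - 5)/(c + 3)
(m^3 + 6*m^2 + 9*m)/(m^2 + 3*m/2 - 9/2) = 2*m*(m + 3)/(2*m - 3)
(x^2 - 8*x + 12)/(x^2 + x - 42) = (x - 2)/(x + 7)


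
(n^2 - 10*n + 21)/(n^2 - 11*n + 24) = (n - 7)/(n - 8)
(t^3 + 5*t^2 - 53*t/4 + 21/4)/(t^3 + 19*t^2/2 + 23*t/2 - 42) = (t - 1/2)/(t + 4)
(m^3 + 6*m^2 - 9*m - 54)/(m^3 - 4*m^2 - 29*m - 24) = (m^2 + 3*m - 18)/(m^2 - 7*m - 8)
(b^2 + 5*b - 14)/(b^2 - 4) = (b + 7)/(b + 2)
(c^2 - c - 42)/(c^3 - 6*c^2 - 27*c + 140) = (c + 6)/(c^2 + c - 20)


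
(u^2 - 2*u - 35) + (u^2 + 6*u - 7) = 2*u^2 + 4*u - 42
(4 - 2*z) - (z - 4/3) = 16/3 - 3*z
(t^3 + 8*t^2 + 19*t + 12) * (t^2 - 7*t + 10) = t^5 + t^4 - 27*t^3 - 41*t^2 + 106*t + 120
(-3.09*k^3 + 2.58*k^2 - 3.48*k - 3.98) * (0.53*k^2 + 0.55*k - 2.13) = -1.6377*k^5 - 0.3321*k^4 + 6.1563*k^3 - 9.5188*k^2 + 5.2234*k + 8.4774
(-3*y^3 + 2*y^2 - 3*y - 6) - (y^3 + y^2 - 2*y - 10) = -4*y^3 + y^2 - y + 4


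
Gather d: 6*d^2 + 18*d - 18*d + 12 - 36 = 6*d^2 - 24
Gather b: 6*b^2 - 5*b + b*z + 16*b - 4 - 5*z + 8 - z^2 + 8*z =6*b^2 + b*(z + 11) - z^2 + 3*z + 4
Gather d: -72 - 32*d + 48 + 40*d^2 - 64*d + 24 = 40*d^2 - 96*d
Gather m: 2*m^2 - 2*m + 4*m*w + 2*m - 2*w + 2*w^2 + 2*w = 2*m^2 + 4*m*w + 2*w^2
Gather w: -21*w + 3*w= -18*w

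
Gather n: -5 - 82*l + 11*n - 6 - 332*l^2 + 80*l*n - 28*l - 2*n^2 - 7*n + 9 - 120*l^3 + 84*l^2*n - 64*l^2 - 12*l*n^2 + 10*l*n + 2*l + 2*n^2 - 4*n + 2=-120*l^3 - 396*l^2 - 12*l*n^2 - 108*l + n*(84*l^2 + 90*l)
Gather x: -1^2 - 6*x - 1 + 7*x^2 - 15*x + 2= 7*x^2 - 21*x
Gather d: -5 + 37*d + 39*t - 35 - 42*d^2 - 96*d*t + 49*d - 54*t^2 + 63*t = -42*d^2 + d*(86 - 96*t) - 54*t^2 + 102*t - 40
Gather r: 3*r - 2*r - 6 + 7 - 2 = r - 1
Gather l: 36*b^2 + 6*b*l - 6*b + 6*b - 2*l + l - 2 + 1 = 36*b^2 + l*(6*b - 1) - 1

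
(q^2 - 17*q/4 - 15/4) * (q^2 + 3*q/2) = q^4 - 11*q^3/4 - 81*q^2/8 - 45*q/8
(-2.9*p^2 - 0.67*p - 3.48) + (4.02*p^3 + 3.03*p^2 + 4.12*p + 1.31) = 4.02*p^3 + 0.13*p^2 + 3.45*p - 2.17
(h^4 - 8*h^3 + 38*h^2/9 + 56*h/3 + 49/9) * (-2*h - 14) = -2*h^5 + 2*h^4 + 932*h^3/9 - 868*h^2/9 - 2450*h/9 - 686/9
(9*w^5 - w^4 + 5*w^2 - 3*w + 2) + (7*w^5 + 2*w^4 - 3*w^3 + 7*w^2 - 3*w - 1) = 16*w^5 + w^4 - 3*w^3 + 12*w^2 - 6*w + 1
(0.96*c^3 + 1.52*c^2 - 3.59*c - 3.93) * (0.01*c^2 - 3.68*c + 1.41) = 0.0096*c^5 - 3.5176*c^4 - 4.2759*c^3 + 15.3151*c^2 + 9.4005*c - 5.5413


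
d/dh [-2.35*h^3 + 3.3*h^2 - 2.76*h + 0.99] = -7.05*h^2 + 6.6*h - 2.76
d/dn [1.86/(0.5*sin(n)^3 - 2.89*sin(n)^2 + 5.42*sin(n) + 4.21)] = (-2.79*sin(n)^2 + 10.7508*sin(n) - 10.0812)*cos(n)/(0.5*sin(n)^3 - 2.89*sin(n)^2 + 5.42*sin(n) + 4.21)^2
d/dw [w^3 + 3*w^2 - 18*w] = 3*w^2 + 6*w - 18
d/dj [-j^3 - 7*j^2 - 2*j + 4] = -3*j^2 - 14*j - 2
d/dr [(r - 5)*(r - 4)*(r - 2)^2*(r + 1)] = 5*r^4 - 48*r^3 + 141*r^2 - 112*r - 36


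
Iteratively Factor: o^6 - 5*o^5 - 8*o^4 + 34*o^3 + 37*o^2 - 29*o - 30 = (o + 2)*(o^5 - 7*o^4 + 6*o^3 + 22*o^2 - 7*o - 15) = (o + 1)*(o + 2)*(o^4 - 8*o^3 + 14*o^2 + 8*o - 15) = (o - 1)*(o + 1)*(o + 2)*(o^3 - 7*o^2 + 7*o + 15) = (o - 5)*(o - 1)*(o + 1)*(o + 2)*(o^2 - 2*o - 3) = (o - 5)*(o - 3)*(o - 1)*(o + 1)*(o + 2)*(o + 1)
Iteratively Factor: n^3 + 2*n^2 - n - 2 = (n + 2)*(n^2 - 1) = (n + 1)*(n + 2)*(n - 1)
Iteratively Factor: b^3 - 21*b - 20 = (b + 1)*(b^2 - b - 20) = (b + 1)*(b + 4)*(b - 5)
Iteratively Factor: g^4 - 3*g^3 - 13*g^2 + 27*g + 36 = (g + 1)*(g^3 - 4*g^2 - 9*g + 36) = (g - 4)*(g + 1)*(g^2 - 9) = (g - 4)*(g - 3)*(g + 1)*(g + 3)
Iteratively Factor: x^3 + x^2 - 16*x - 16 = (x + 4)*(x^2 - 3*x - 4) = (x + 1)*(x + 4)*(x - 4)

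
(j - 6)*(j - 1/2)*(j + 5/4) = j^3 - 21*j^2/4 - 41*j/8 + 15/4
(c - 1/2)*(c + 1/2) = c^2 - 1/4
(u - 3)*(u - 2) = u^2 - 5*u + 6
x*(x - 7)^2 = x^3 - 14*x^2 + 49*x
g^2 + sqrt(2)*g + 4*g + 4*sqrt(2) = (g + 4)*(g + sqrt(2))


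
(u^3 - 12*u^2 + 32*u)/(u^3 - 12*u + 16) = u*(u^2 - 12*u + 32)/(u^3 - 12*u + 16)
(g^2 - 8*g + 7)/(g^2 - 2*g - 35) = (g - 1)/(g + 5)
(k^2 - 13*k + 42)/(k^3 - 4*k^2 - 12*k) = (k - 7)/(k*(k + 2))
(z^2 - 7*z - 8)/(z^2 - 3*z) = (z^2 - 7*z - 8)/(z*(z - 3))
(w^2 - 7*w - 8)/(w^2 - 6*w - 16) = (w + 1)/(w + 2)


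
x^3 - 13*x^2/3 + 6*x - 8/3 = (x - 2)*(x - 4/3)*(x - 1)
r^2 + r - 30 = (r - 5)*(r + 6)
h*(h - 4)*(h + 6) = h^3 + 2*h^2 - 24*h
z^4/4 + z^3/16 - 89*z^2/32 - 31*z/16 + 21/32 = (z/4 + 1/4)*(z - 7/2)*(z - 1/4)*(z + 3)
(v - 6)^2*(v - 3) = v^3 - 15*v^2 + 72*v - 108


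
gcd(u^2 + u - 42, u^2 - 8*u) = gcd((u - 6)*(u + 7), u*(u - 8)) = 1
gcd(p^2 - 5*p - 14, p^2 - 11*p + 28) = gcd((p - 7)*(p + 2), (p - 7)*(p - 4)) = p - 7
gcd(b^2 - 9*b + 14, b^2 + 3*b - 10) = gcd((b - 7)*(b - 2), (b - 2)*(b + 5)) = b - 2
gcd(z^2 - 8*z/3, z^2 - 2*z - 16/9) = z - 8/3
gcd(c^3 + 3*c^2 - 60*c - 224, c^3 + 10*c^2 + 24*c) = c + 4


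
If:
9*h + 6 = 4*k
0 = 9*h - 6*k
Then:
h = -2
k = -3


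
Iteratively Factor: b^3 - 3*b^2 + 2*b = (b - 2)*(b^2 - b) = b*(b - 2)*(b - 1)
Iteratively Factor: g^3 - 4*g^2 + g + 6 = (g + 1)*(g^2 - 5*g + 6) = (g - 3)*(g + 1)*(g - 2)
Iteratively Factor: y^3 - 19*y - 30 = (y - 5)*(y^2 + 5*y + 6) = (y - 5)*(y + 3)*(y + 2)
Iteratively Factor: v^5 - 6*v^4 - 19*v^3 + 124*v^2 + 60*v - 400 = (v + 2)*(v^4 - 8*v^3 - 3*v^2 + 130*v - 200) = (v + 2)*(v + 4)*(v^3 - 12*v^2 + 45*v - 50) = (v - 5)*(v + 2)*(v + 4)*(v^2 - 7*v + 10) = (v - 5)*(v - 2)*(v + 2)*(v + 4)*(v - 5)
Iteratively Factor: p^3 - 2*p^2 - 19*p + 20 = (p - 1)*(p^2 - p - 20) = (p - 1)*(p + 4)*(p - 5)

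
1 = 1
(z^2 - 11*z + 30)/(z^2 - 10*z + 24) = (z - 5)/(z - 4)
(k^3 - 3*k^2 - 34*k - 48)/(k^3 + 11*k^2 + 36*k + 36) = (k - 8)/(k + 6)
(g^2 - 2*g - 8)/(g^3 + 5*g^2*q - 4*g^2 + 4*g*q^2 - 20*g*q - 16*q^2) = (g + 2)/(g^2 + 5*g*q + 4*q^2)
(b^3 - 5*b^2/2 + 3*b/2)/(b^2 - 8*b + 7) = b*(2*b - 3)/(2*(b - 7))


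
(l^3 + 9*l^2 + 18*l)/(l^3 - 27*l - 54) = l*(l + 6)/(l^2 - 3*l - 18)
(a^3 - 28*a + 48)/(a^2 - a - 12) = (a^2 + 4*a - 12)/(a + 3)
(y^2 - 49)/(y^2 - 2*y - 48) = (49 - y^2)/(-y^2 + 2*y + 48)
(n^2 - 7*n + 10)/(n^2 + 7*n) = (n^2 - 7*n + 10)/(n*(n + 7))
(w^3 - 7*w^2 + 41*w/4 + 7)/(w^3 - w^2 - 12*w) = (w^2 - 3*w - 7/4)/(w*(w + 3))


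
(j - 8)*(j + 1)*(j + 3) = j^3 - 4*j^2 - 29*j - 24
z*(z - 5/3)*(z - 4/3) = z^3 - 3*z^2 + 20*z/9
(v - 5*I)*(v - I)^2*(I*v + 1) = I*v^4 + 8*v^3 - 18*I*v^2 - 16*v + 5*I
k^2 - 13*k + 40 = (k - 8)*(k - 5)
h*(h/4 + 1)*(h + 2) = h^3/4 + 3*h^2/2 + 2*h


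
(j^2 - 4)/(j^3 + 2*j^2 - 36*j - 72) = (j - 2)/(j^2 - 36)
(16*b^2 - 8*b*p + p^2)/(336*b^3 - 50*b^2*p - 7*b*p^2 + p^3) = (16*b^2 - 8*b*p + p^2)/(336*b^3 - 50*b^2*p - 7*b*p^2 + p^3)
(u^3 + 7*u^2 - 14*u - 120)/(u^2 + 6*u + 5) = (u^2 + 2*u - 24)/(u + 1)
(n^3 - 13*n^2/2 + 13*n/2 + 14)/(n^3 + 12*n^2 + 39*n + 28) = (n^2 - 15*n/2 + 14)/(n^2 + 11*n + 28)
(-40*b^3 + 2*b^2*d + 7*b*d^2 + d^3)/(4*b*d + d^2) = -10*b^2/d + 3*b + d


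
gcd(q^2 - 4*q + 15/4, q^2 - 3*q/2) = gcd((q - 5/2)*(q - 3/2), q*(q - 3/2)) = q - 3/2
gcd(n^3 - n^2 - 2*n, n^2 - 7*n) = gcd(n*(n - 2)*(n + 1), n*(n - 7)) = n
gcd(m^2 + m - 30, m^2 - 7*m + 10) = m - 5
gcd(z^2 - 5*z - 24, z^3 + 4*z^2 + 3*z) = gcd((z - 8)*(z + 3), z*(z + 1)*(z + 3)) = z + 3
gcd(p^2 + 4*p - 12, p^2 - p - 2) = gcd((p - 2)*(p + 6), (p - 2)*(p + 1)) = p - 2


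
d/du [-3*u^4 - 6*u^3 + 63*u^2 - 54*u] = -12*u^3 - 18*u^2 + 126*u - 54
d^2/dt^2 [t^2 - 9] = 2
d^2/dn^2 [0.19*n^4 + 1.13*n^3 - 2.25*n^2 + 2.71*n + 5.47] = 2.28*n^2 + 6.78*n - 4.5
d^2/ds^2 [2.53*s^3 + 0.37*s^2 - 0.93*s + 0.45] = 15.18*s + 0.74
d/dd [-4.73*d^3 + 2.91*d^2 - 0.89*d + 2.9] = -14.19*d^2 + 5.82*d - 0.89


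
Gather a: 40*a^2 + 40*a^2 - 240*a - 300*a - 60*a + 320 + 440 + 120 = 80*a^2 - 600*a + 880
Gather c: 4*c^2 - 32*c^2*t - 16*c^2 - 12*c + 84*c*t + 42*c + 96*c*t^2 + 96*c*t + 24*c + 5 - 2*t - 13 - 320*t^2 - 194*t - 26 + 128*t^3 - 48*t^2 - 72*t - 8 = c^2*(-32*t - 12) + c*(96*t^2 + 180*t + 54) + 128*t^3 - 368*t^2 - 268*t - 42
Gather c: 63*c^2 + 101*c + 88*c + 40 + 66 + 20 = 63*c^2 + 189*c + 126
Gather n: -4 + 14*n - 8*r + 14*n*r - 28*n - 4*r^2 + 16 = n*(14*r - 14) - 4*r^2 - 8*r + 12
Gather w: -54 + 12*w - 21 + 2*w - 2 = 14*w - 77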